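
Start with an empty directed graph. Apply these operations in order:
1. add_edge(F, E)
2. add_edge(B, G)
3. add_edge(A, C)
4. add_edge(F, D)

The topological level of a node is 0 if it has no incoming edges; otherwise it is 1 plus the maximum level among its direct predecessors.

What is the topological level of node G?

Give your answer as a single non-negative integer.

Op 1: add_edge(F, E). Edges now: 1
Op 2: add_edge(B, G). Edges now: 2
Op 3: add_edge(A, C). Edges now: 3
Op 4: add_edge(F, D). Edges now: 4
Compute levels (Kahn BFS):
  sources (in-degree 0): A, B, F
  process A: level=0
    A->C: in-degree(C)=0, level(C)=1, enqueue
  process B: level=0
    B->G: in-degree(G)=0, level(G)=1, enqueue
  process F: level=0
    F->D: in-degree(D)=0, level(D)=1, enqueue
    F->E: in-degree(E)=0, level(E)=1, enqueue
  process C: level=1
  process G: level=1
  process D: level=1
  process E: level=1
All levels: A:0, B:0, C:1, D:1, E:1, F:0, G:1
level(G) = 1

Answer: 1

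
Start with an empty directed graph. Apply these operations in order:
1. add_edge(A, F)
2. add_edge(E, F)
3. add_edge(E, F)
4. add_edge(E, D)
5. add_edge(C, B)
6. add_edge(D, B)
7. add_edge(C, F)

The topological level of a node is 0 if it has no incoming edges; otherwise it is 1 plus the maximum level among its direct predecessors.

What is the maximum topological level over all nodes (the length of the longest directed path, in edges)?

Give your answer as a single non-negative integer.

Op 1: add_edge(A, F). Edges now: 1
Op 2: add_edge(E, F). Edges now: 2
Op 3: add_edge(E, F) (duplicate, no change). Edges now: 2
Op 4: add_edge(E, D). Edges now: 3
Op 5: add_edge(C, B). Edges now: 4
Op 6: add_edge(D, B). Edges now: 5
Op 7: add_edge(C, F). Edges now: 6
Compute levels (Kahn BFS):
  sources (in-degree 0): A, C, E
  process A: level=0
    A->F: in-degree(F)=2, level(F)>=1
  process C: level=0
    C->B: in-degree(B)=1, level(B)>=1
    C->F: in-degree(F)=1, level(F)>=1
  process E: level=0
    E->D: in-degree(D)=0, level(D)=1, enqueue
    E->F: in-degree(F)=0, level(F)=1, enqueue
  process D: level=1
    D->B: in-degree(B)=0, level(B)=2, enqueue
  process F: level=1
  process B: level=2
All levels: A:0, B:2, C:0, D:1, E:0, F:1
max level = 2

Answer: 2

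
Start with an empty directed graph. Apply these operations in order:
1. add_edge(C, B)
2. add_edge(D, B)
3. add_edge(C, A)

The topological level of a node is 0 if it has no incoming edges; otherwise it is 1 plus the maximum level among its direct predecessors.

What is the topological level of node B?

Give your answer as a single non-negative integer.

Op 1: add_edge(C, B). Edges now: 1
Op 2: add_edge(D, B). Edges now: 2
Op 3: add_edge(C, A). Edges now: 3
Compute levels (Kahn BFS):
  sources (in-degree 0): C, D
  process C: level=0
    C->A: in-degree(A)=0, level(A)=1, enqueue
    C->B: in-degree(B)=1, level(B)>=1
  process D: level=0
    D->B: in-degree(B)=0, level(B)=1, enqueue
  process A: level=1
  process B: level=1
All levels: A:1, B:1, C:0, D:0
level(B) = 1

Answer: 1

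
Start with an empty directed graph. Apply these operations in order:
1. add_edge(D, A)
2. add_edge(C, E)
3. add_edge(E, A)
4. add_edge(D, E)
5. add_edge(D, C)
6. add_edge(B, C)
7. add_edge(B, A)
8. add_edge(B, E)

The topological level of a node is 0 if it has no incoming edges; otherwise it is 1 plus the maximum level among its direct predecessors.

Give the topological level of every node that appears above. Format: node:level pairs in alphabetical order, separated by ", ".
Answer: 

Op 1: add_edge(D, A). Edges now: 1
Op 2: add_edge(C, E). Edges now: 2
Op 3: add_edge(E, A). Edges now: 3
Op 4: add_edge(D, E). Edges now: 4
Op 5: add_edge(D, C). Edges now: 5
Op 6: add_edge(B, C). Edges now: 6
Op 7: add_edge(B, A). Edges now: 7
Op 8: add_edge(B, E). Edges now: 8
Compute levels (Kahn BFS):
  sources (in-degree 0): B, D
  process B: level=0
    B->A: in-degree(A)=2, level(A)>=1
    B->C: in-degree(C)=1, level(C)>=1
    B->E: in-degree(E)=2, level(E)>=1
  process D: level=0
    D->A: in-degree(A)=1, level(A)>=1
    D->C: in-degree(C)=0, level(C)=1, enqueue
    D->E: in-degree(E)=1, level(E)>=1
  process C: level=1
    C->E: in-degree(E)=0, level(E)=2, enqueue
  process E: level=2
    E->A: in-degree(A)=0, level(A)=3, enqueue
  process A: level=3
All levels: A:3, B:0, C:1, D:0, E:2

Answer: A:3, B:0, C:1, D:0, E:2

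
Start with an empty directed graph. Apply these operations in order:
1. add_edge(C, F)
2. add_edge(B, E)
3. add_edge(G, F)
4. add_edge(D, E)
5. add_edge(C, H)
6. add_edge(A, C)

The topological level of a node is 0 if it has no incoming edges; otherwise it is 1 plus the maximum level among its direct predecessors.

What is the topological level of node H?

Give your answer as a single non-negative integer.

Answer: 2

Derivation:
Op 1: add_edge(C, F). Edges now: 1
Op 2: add_edge(B, E). Edges now: 2
Op 3: add_edge(G, F). Edges now: 3
Op 4: add_edge(D, E). Edges now: 4
Op 5: add_edge(C, H). Edges now: 5
Op 6: add_edge(A, C). Edges now: 6
Compute levels (Kahn BFS):
  sources (in-degree 0): A, B, D, G
  process A: level=0
    A->C: in-degree(C)=0, level(C)=1, enqueue
  process B: level=0
    B->E: in-degree(E)=1, level(E)>=1
  process D: level=0
    D->E: in-degree(E)=0, level(E)=1, enqueue
  process G: level=0
    G->F: in-degree(F)=1, level(F)>=1
  process C: level=1
    C->F: in-degree(F)=0, level(F)=2, enqueue
    C->H: in-degree(H)=0, level(H)=2, enqueue
  process E: level=1
  process F: level=2
  process H: level=2
All levels: A:0, B:0, C:1, D:0, E:1, F:2, G:0, H:2
level(H) = 2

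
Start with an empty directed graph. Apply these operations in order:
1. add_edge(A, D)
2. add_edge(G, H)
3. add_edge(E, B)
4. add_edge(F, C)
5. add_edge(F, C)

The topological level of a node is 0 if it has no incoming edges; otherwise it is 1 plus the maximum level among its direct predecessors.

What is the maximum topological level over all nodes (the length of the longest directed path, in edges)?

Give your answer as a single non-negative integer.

Answer: 1

Derivation:
Op 1: add_edge(A, D). Edges now: 1
Op 2: add_edge(G, H). Edges now: 2
Op 3: add_edge(E, B). Edges now: 3
Op 4: add_edge(F, C). Edges now: 4
Op 5: add_edge(F, C) (duplicate, no change). Edges now: 4
Compute levels (Kahn BFS):
  sources (in-degree 0): A, E, F, G
  process A: level=0
    A->D: in-degree(D)=0, level(D)=1, enqueue
  process E: level=0
    E->B: in-degree(B)=0, level(B)=1, enqueue
  process F: level=0
    F->C: in-degree(C)=0, level(C)=1, enqueue
  process G: level=0
    G->H: in-degree(H)=0, level(H)=1, enqueue
  process D: level=1
  process B: level=1
  process C: level=1
  process H: level=1
All levels: A:0, B:1, C:1, D:1, E:0, F:0, G:0, H:1
max level = 1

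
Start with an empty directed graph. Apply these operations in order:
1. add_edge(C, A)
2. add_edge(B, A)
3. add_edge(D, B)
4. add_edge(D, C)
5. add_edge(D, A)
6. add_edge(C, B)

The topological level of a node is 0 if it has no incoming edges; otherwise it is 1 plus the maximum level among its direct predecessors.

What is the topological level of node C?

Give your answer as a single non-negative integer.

Op 1: add_edge(C, A). Edges now: 1
Op 2: add_edge(B, A). Edges now: 2
Op 3: add_edge(D, B). Edges now: 3
Op 4: add_edge(D, C). Edges now: 4
Op 5: add_edge(D, A). Edges now: 5
Op 6: add_edge(C, B). Edges now: 6
Compute levels (Kahn BFS):
  sources (in-degree 0): D
  process D: level=0
    D->A: in-degree(A)=2, level(A)>=1
    D->B: in-degree(B)=1, level(B)>=1
    D->C: in-degree(C)=0, level(C)=1, enqueue
  process C: level=1
    C->A: in-degree(A)=1, level(A)>=2
    C->B: in-degree(B)=0, level(B)=2, enqueue
  process B: level=2
    B->A: in-degree(A)=0, level(A)=3, enqueue
  process A: level=3
All levels: A:3, B:2, C:1, D:0
level(C) = 1

Answer: 1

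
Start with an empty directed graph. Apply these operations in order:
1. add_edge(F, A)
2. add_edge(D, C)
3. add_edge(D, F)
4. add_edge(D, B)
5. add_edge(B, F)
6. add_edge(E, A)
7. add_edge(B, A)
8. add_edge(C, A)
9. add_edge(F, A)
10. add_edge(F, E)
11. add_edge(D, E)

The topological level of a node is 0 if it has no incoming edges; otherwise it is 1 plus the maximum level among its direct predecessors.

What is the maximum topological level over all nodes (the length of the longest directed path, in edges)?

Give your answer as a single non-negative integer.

Answer: 4

Derivation:
Op 1: add_edge(F, A). Edges now: 1
Op 2: add_edge(D, C). Edges now: 2
Op 3: add_edge(D, F). Edges now: 3
Op 4: add_edge(D, B). Edges now: 4
Op 5: add_edge(B, F). Edges now: 5
Op 6: add_edge(E, A). Edges now: 6
Op 7: add_edge(B, A). Edges now: 7
Op 8: add_edge(C, A). Edges now: 8
Op 9: add_edge(F, A) (duplicate, no change). Edges now: 8
Op 10: add_edge(F, E). Edges now: 9
Op 11: add_edge(D, E). Edges now: 10
Compute levels (Kahn BFS):
  sources (in-degree 0): D
  process D: level=0
    D->B: in-degree(B)=0, level(B)=1, enqueue
    D->C: in-degree(C)=0, level(C)=1, enqueue
    D->E: in-degree(E)=1, level(E)>=1
    D->F: in-degree(F)=1, level(F)>=1
  process B: level=1
    B->A: in-degree(A)=3, level(A)>=2
    B->F: in-degree(F)=0, level(F)=2, enqueue
  process C: level=1
    C->A: in-degree(A)=2, level(A)>=2
  process F: level=2
    F->A: in-degree(A)=1, level(A)>=3
    F->E: in-degree(E)=0, level(E)=3, enqueue
  process E: level=3
    E->A: in-degree(A)=0, level(A)=4, enqueue
  process A: level=4
All levels: A:4, B:1, C:1, D:0, E:3, F:2
max level = 4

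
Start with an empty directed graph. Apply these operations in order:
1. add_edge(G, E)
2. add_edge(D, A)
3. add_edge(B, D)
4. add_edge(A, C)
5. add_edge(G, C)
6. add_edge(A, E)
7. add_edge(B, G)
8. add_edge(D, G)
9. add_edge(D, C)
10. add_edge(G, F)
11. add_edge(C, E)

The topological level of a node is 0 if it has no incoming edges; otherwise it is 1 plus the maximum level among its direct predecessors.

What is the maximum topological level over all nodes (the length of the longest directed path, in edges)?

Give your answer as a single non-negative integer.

Op 1: add_edge(G, E). Edges now: 1
Op 2: add_edge(D, A). Edges now: 2
Op 3: add_edge(B, D). Edges now: 3
Op 4: add_edge(A, C). Edges now: 4
Op 5: add_edge(G, C). Edges now: 5
Op 6: add_edge(A, E). Edges now: 6
Op 7: add_edge(B, G). Edges now: 7
Op 8: add_edge(D, G). Edges now: 8
Op 9: add_edge(D, C). Edges now: 9
Op 10: add_edge(G, F). Edges now: 10
Op 11: add_edge(C, E). Edges now: 11
Compute levels (Kahn BFS):
  sources (in-degree 0): B
  process B: level=0
    B->D: in-degree(D)=0, level(D)=1, enqueue
    B->G: in-degree(G)=1, level(G)>=1
  process D: level=1
    D->A: in-degree(A)=0, level(A)=2, enqueue
    D->C: in-degree(C)=2, level(C)>=2
    D->G: in-degree(G)=0, level(G)=2, enqueue
  process A: level=2
    A->C: in-degree(C)=1, level(C)>=3
    A->E: in-degree(E)=2, level(E)>=3
  process G: level=2
    G->C: in-degree(C)=0, level(C)=3, enqueue
    G->E: in-degree(E)=1, level(E)>=3
    G->F: in-degree(F)=0, level(F)=3, enqueue
  process C: level=3
    C->E: in-degree(E)=0, level(E)=4, enqueue
  process F: level=3
  process E: level=4
All levels: A:2, B:0, C:3, D:1, E:4, F:3, G:2
max level = 4

Answer: 4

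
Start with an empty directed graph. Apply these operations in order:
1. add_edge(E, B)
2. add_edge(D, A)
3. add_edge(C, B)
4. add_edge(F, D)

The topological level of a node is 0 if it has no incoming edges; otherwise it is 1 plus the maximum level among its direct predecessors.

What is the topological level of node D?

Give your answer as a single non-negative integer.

Answer: 1

Derivation:
Op 1: add_edge(E, B). Edges now: 1
Op 2: add_edge(D, A). Edges now: 2
Op 3: add_edge(C, B). Edges now: 3
Op 4: add_edge(F, D). Edges now: 4
Compute levels (Kahn BFS):
  sources (in-degree 0): C, E, F
  process C: level=0
    C->B: in-degree(B)=1, level(B)>=1
  process E: level=0
    E->B: in-degree(B)=0, level(B)=1, enqueue
  process F: level=0
    F->D: in-degree(D)=0, level(D)=1, enqueue
  process B: level=1
  process D: level=1
    D->A: in-degree(A)=0, level(A)=2, enqueue
  process A: level=2
All levels: A:2, B:1, C:0, D:1, E:0, F:0
level(D) = 1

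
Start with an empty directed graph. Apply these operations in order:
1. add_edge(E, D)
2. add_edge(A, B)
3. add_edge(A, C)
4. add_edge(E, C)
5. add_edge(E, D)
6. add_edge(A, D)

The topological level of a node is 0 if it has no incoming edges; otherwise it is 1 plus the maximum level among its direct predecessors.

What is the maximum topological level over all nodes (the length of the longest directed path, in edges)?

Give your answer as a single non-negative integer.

Op 1: add_edge(E, D). Edges now: 1
Op 2: add_edge(A, B). Edges now: 2
Op 3: add_edge(A, C). Edges now: 3
Op 4: add_edge(E, C). Edges now: 4
Op 5: add_edge(E, D) (duplicate, no change). Edges now: 4
Op 6: add_edge(A, D). Edges now: 5
Compute levels (Kahn BFS):
  sources (in-degree 0): A, E
  process A: level=0
    A->B: in-degree(B)=0, level(B)=1, enqueue
    A->C: in-degree(C)=1, level(C)>=1
    A->D: in-degree(D)=1, level(D)>=1
  process E: level=0
    E->C: in-degree(C)=0, level(C)=1, enqueue
    E->D: in-degree(D)=0, level(D)=1, enqueue
  process B: level=1
  process C: level=1
  process D: level=1
All levels: A:0, B:1, C:1, D:1, E:0
max level = 1

Answer: 1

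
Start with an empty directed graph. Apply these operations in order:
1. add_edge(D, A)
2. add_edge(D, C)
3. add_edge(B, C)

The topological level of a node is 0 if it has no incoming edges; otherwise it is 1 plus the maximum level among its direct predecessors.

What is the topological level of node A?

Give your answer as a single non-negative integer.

Op 1: add_edge(D, A). Edges now: 1
Op 2: add_edge(D, C). Edges now: 2
Op 3: add_edge(B, C). Edges now: 3
Compute levels (Kahn BFS):
  sources (in-degree 0): B, D
  process B: level=0
    B->C: in-degree(C)=1, level(C)>=1
  process D: level=0
    D->A: in-degree(A)=0, level(A)=1, enqueue
    D->C: in-degree(C)=0, level(C)=1, enqueue
  process A: level=1
  process C: level=1
All levels: A:1, B:0, C:1, D:0
level(A) = 1

Answer: 1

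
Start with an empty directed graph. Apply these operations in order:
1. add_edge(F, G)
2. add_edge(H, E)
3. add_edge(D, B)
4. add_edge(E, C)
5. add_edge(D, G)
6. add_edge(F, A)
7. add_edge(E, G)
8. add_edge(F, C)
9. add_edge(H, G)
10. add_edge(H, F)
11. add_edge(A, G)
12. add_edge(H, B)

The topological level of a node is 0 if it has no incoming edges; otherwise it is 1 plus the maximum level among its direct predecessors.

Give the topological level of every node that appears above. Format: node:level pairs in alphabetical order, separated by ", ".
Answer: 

Answer: A:2, B:1, C:2, D:0, E:1, F:1, G:3, H:0

Derivation:
Op 1: add_edge(F, G). Edges now: 1
Op 2: add_edge(H, E). Edges now: 2
Op 3: add_edge(D, B). Edges now: 3
Op 4: add_edge(E, C). Edges now: 4
Op 5: add_edge(D, G). Edges now: 5
Op 6: add_edge(F, A). Edges now: 6
Op 7: add_edge(E, G). Edges now: 7
Op 8: add_edge(F, C). Edges now: 8
Op 9: add_edge(H, G). Edges now: 9
Op 10: add_edge(H, F). Edges now: 10
Op 11: add_edge(A, G). Edges now: 11
Op 12: add_edge(H, B). Edges now: 12
Compute levels (Kahn BFS):
  sources (in-degree 0): D, H
  process D: level=0
    D->B: in-degree(B)=1, level(B)>=1
    D->G: in-degree(G)=4, level(G)>=1
  process H: level=0
    H->B: in-degree(B)=0, level(B)=1, enqueue
    H->E: in-degree(E)=0, level(E)=1, enqueue
    H->F: in-degree(F)=0, level(F)=1, enqueue
    H->G: in-degree(G)=3, level(G)>=1
  process B: level=1
  process E: level=1
    E->C: in-degree(C)=1, level(C)>=2
    E->G: in-degree(G)=2, level(G)>=2
  process F: level=1
    F->A: in-degree(A)=0, level(A)=2, enqueue
    F->C: in-degree(C)=0, level(C)=2, enqueue
    F->G: in-degree(G)=1, level(G)>=2
  process A: level=2
    A->G: in-degree(G)=0, level(G)=3, enqueue
  process C: level=2
  process G: level=3
All levels: A:2, B:1, C:2, D:0, E:1, F:1, G:3, H:0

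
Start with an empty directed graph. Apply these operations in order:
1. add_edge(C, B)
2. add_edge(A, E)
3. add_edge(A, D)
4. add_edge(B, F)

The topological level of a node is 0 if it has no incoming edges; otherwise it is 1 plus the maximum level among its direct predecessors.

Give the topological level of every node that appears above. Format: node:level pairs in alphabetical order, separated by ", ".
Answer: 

Op 1: add_edge(C, B). Edges now: 1
Op 2: add_edge(A, E). Edges now: 2
Op 3: add_edge(A, D). Edges now: 3
Op 4: add_edge(B, F). Edges now: 4
Compute levels (Kahn BFS):
  sources (in-degree 0): A, C
  process A: level=0
    A->D: in-degree(D)=0, level(D)=1, enqueue
    A->E: in-degree(E)=0, level(E)=1, enqueue
  process C: level=0
    C->B: in-degree(B)=0, level(B)=1, enqueue
  process D: level=1
  process E: level=1
  process B: level=1
    B->F: in-degree(F)=0, level(F)=2, enqueue
  process F: level=2
All levels: A:0, B:1, C:0, D:1, E:1, F:2

Answer: A:0, B:1, C:0, D:1, E:1, F:2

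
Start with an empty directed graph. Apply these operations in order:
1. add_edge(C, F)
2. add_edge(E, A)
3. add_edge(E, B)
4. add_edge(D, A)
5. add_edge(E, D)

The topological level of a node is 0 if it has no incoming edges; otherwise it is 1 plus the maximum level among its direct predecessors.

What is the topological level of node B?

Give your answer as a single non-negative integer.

Answer: 1

Derivation:
Op 1: add_edge(C, F). Edges now: 1
Op 2: add_edge(E, A). Edges now: 2
Op 3: add_edge(E, B). Edges now: 3
Op 4: add_edge(D, A). Edges now: 4
Op 5: add_edge(E, D). Edges now: 5
Compute levels (Kahn BFS):
  sources (in-degree 0): C, E
  process C: level=0
    C->F: in-degree(F)=0, level(F)=1, enqueue
  process E: level=0
    E->A: in-degree(A)=1, level(A)>=1
    E->B: in-degree(B)=0, level(B)=1, enqueue
    E->D: in-degree(D)=0, level(D)=1, enqueue
  process F: level=1
  process B: level=1
  process D: level=1
    D->A: in-degree(A)=0, level(A)=2, enqueue
  process A: level=2
All levels: A:2, B:1, C:0, D:1, E:0, F:1
level(B) = 1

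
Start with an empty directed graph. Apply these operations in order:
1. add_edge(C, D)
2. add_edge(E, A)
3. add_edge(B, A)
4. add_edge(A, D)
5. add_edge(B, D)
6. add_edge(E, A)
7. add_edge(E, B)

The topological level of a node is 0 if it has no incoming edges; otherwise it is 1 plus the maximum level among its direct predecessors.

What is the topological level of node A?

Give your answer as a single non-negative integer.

Op 1: add_edge(C, D). Edges now: 1
Op 2: add_edge(E, A). Edges now: 2
Op 3: add_edge(B, A). Edges now: 3
Op 4: add_edge(A, D). Edges now: 4
Op 5: add_edge(B, D). Edges now: 5
Op 6: add_edge(E, A) (duplicate, no change). Edges now: 5
Op 7: add_edge(E, B). Edges now: 6
Compute levels (Kahn BFS):
  sources (in-degree 0): C, E
  process C: level=0
    C->D: in-degree(D)=2, level(D)>=1
  process E: level=0
    E->A: in-degree(A)=1, level(A)>=1
    E->B: in-degree(B)=0, level(B)=1, enqueue
  process B: level=1
    B->A: in-degree(A)=0, level(A)=2, enqueue
    B->D: in-degree(D)=1, level(D)>=2
  process A: level=2
    A->D: in-degree(D)=0, level(D)=3, enqueue
  process D: level=3
All levels: A:2, B:1, C:0, D:3, E:0
level(A) = 2

Answer: 2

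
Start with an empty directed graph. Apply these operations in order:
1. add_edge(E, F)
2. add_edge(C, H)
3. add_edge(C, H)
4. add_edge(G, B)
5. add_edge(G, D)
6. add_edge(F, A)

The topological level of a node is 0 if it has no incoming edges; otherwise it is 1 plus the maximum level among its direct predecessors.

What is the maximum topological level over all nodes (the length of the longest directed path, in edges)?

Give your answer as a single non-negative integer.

Answer: 2

Derivation:
Op 1: add_edge(E, F). Edges now: 1
Op 2: add_edge(C, H). Edges now: 2
Op 3: add_edge(C, H) (duplicate, no change). Edges now: 2
Op 4: add_edge(G, B). Edges now: 3
Op 5: add_edge(G, D). Edges now: 4
Op 6: add_edge(F, A). Edges now: 5
Compute levels (Kahn BFS):
  sources (in-degree 0): C, E, G
  process C: level=0
    C->H: in-degree(H)=0, level(H)=1, enqueue
  process E: level=0
    E->F: in-degree(F)=0, level(F)=1, enqueue
  process G: level=0
    G->B: in-degree(B)=0, level(B)=1, enqueue
    G->D: in-degree(D)=0, level(D)=1, enqueue
  process H: level=1
  process F: level=1
    F->A: in-degree(A)=0, level(A)=2, enqueue
  process B: level=1
  process D: level=1
  process A: level=2
All levels: A:2, B:1, C:0, D:1, E:0, F:1, G:0, H:1
max level = 2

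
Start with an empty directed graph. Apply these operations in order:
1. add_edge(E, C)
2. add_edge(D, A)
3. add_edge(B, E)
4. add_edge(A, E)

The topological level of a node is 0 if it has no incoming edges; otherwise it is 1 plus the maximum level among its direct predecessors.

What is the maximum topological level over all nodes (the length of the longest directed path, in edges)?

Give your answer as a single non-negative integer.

Answer: 3

Derivation:
Op 1: add_edge(E, C). Edges now: 1
Op 2: add_edge(D, A). Edges now: 2
Op 3: add_edge(B, E). Edges now: 3
Op 4: add_edge(A, E). Edges now: 4
Compute levels (Kahn BFS):
  sources (in-degree 0): B, D
  process B: level=0
    B->E: in-degree(E)=1, level(E)>=1
  process D: level=0
    D->A: in-degree(A)=0, level(A)=1, enqueue
  process A: level=1
    A->E: in-degree(E)=0, level(E)=2, enqueue
  process E: level=2
    E->C: in-degree(C)=0, level(C)=3, enqueue
  process C: level=3
All levels: A:1, B:0, C:3, D:0, E:2
max level = 3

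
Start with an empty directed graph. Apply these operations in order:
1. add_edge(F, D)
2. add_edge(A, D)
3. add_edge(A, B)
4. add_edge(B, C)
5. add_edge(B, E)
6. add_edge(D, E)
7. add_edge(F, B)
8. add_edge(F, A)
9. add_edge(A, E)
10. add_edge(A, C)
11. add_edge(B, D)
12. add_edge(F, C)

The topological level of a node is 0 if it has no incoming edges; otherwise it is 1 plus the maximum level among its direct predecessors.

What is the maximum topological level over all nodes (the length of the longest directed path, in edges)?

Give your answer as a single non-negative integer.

Op 1: add_edge(F, D). Edges now: 1
Op 2: add_edge(A, D). Edges now: 2
Op 3: add_edge(A, B). Edges now: 3
Op 4: add_edge(B, C). Edges now: 4
Op 5: add_edge(B, E). Edges now: 5
Op 6: add_edge(D, E). Edges now: 6
Op 7: add_edge(F, B). Edges now: 7
Op 8: add_edge(F, A). Edges now: 8
Op 9: add_edge(A, E). Edges now: 9
Op 10: add_edge(A, C). Edges now: 10
Op 11: add_edge(B, D). Edges now: 11
Op 12: add_edge(F, C). Edges now: 12
Compute levels (Kahn BFS):
  sources (in-degree 0): F
  process F: level=0
    F->A: in-degree(A)=0, level(A)=1, enqueue
    F->B: in-degree(B)=1, level(B)>=1
    F->C: in-degree(C)=2, level(C)>=1
    F->D: in-degree(D)=2, level(D)>=1
  process A: level=1
    A->B: in-degree(B)=0, level(B)=2, enqueue
    A->C: in-degree(C)=1, level(C)>=2
    A->D: in-degree(D)=1, level(D)>=2
    A->E: in-degree(E)=2, level(E)>=2
  process B: level=2
    B->C: in-degree(C)=0, level(C)=3, enqueue
    B->D: in-degree(D)=0, level(D)=3, enqueue
    B->E: in-degree(E)=1, level(E)>=3
  process C: level=3
  process D: level=3
    D->E: in-degree(E)=0, level(E)=4, enqueue
  process E: level=4
All levels: A:1, B:2, C:3, D:3, E:4, F:0
max level = 4

Answer: 4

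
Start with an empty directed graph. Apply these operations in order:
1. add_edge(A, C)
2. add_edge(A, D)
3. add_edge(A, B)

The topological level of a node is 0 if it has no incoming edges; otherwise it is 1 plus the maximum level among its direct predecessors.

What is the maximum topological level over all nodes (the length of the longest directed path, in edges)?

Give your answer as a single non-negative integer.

Op 1: add_edge(A, C). Edges now: 1
Op 2: add_edge(A, D). Edges now: 2
Op 3: add_edge(A, B). Edges now: 3
Compute levels (Kahn BFS):
  sources (in-degree 0): A
  process A: level=0
    A->B: in-degree(B)=0, level(B)=1, enqueue
    A->C: in-degree(C)=0, level(C)=1, enqueue
    A->D: in-degree(D)=0, level(D)=1, enqueue
  process B: level=1
  process C: level=1
  process D: level=1
All levels: A:0, B:1, C:1, D:1
max level = 1

Answer: 1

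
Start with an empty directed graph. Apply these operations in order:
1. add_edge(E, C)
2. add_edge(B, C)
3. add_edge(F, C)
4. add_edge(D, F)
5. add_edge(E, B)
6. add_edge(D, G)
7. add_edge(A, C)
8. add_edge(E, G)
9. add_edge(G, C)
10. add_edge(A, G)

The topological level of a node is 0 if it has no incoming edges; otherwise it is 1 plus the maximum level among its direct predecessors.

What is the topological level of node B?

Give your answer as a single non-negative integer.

Op 1: add_edge(E, C). Edges now: 1
Op 2: add_edge(B, C). Edges now: 2
Op 3: add_edge(F, C). Edges now: 3
Op 4: add_edge(D, F). Edges now: 4
Op 5: add_edge(E, B). Edges now: 5
Op 6: add_edge(D, G). Edges now: 6
Op 7: add_edge(A, C). Edges now: 7
Op 8: add_edge(E, G). Edges now: 8
Op 9: add_edge(G, C). Edges now: 9
Op 10: add_edge(A, G). Edges now: 10
Compute levels (Kahn BFS):
  sources (in-degree 0): A, D, E
  process A: level=0
    A->C: in-degree(C)=4, level(C)>=1
    A->G: in-degree(G)=2, level(G)>=1
  process D: level=0
    D->F: in-degree(F)=0, level(F)=1, enqueue
    D->G: in-degree(G)=1, level(G)>=1
  process E: level=0
    E->B: in-degree(B)=0, level(B)=1, enqueue
    E->C: in-degree(C)=3, level(C)>=1
    E->G: in-degree(G)=0, level(G)=1, enqueue
  process F: level=1
    F->C: in-degree(C)=2, level(C)>=2
  process B: level=1
    B->C: in-degree(C)=1, level(C)>=2
  process G: level=1
    G->C: in-degree(C)=0, level(C)=2, enqueue
  process C: level=2
All levels: A:0, B:1, C:2, D:0, E:0, F:1, G:1
level(B) = 1

Answer: 1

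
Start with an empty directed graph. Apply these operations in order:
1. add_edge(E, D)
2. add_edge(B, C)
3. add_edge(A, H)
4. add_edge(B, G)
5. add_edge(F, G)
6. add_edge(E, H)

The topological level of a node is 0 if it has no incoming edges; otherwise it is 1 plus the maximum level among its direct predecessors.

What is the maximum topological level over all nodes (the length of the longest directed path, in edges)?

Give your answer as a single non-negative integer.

Op 1: add_edge(E, D). Edges now: 1
Op 2: add_edge(B, C). Edges now: 2
Op 3: add_edge(A, H). Edges now: 3
Op 4: add_edge(B, G). Edges now: 4
Op 5: add_edge(F, G). Edges now: 5
Op 6: add_edge(E, H). Edges now: 6
Compute levels (Kahn BFS):
  sources (in-degree 0): A, B, E, F
  process A: level=0
    A->H: in-degree(H)=1, level(H)>=1
  process B: level=0
    B->C: in-degree(C)=0, level(C)=1, enqueue
    B->G: in-degree(G)=1, level(G)>=1
  process E: level=0
    E->D: in-degree(D)=0, level(D)=1, enqueue
    E->H: in-degree(H)=0, level(H)=1, enqueue
  process F: level=0
    F->G: in-degree(G)=0, level(G)=1, enqueue
  process C: level=1
  process D: level=1
  process H: level=1
  process G: level=1
All levels: A:0, B:0, C:1, D:1, E:0, F:0, G:1, H:1
max level = 1

Answer: 1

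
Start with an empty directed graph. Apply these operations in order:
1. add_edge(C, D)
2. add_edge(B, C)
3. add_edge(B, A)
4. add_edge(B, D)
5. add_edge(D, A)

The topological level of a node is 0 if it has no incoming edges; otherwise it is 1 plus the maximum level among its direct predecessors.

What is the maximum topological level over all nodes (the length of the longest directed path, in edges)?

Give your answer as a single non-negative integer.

Answer: 3

Derivation:
Op 1: add_edge(C, D). Edges now: 1
Op 2: add_edge(B, C). Edges now: 2
Op 3: add_edge(B, A). Edges now: 3
Op 4: add_edge(B, D). Edges now: 4
Op 5: add_edge(D, A). Edges now: 5
Compute levels (Kahn BFS):
  sources (in-degree 0): B
  process B: level=0
    B->A: in-degree(A)=1, level(A)>=1
    B->C: in-degree(C)=0, level(C)=1, enqueue
    B->D: in-degree(D)=1, level(D)>=1
  process C: level=1
    C->D: in-degree(D)=0, level(D)=2, enqueue
  process D: level=2
    D->A: in-degree(A)=0, level(A)=3, enqueue
  process A: level=3
All levels: A:3, B:0, C:1, D:2
max level = 3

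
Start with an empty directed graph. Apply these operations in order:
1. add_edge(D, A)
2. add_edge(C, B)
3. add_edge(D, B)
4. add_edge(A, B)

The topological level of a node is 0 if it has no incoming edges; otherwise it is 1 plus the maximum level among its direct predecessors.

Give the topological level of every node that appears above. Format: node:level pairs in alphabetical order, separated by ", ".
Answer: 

Answer: A:1, B:2, C:0, D:0

Derivation:
Op 1: add_edge(D, A). Edges now: 1
Op 2: add_edge(C, B). Edges now: 2
Op 3: add_edge(D, B). Edges now: 3
Op 4: add_edge(A, B). Edges now: 4
Compute levels (Kahn BFS):
  sources (in-degree 0): C, D
  process C: level=0
    C->B: in-degree(B)=2, level(B)>=1
  process D: level=0
    D->A: in-degree(A)=0, level(A)=1, enqueue
    D->B: in-degree(B)=1, level(B)>=1
  process A: level=1
    A->B: in-degree(B)=0, level(B)=2, enqueue
  process B: level=2
All levels: A:1, B:2, C:0, D:0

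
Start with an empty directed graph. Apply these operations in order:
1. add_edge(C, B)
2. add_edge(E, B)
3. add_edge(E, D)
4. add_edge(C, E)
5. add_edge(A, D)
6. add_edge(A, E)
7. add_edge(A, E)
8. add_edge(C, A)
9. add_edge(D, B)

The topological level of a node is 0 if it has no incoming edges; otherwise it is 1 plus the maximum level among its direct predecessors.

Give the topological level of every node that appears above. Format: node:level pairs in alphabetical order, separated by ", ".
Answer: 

Answer: A:1, B:4, C:0, D:3, E:2

Derivation:
Op 1: add_edge(C, B). Edges now: 1
Op 2: add_edge(E, B). Edges now: 2
Op 3: add_edge(E, D). Edges now: 3
Op 4: add_edge(C, E). Edges now: 4
Op 5: add_edge(A, D). Edges now: 5
Op 6: add_edge(A, E). Edges now: 6
Op 7: add_edge(A, E) (duplicate, no change). Edges now: 6
Op 8: add_edge(C, A). Edges now: 7
Op 9: add_edge(D, B). Edges now: 8
Compute levels (Kahn BFS):
  sources (in-degree 0): C
  process C: level=0
    C->A: in-degree(A)=0, level(A)=1, enqueue
    C->B: in-degree(B)=2, level(B)>=1
    C->E: in-degree(E)=1, level(E)>=1
  process A: level=1
    A->D: in-degree(D)=1, level(D)>=2
    A->E: in-degree(E)=0, level(E)=2, enqueue
  process E: level=2
    E->B: in-degree(B)=1, level(B)>=3
    E->D: in-degree(D)=0, level(D)=3, enqueue
  process D: level=3
    D->B: in-degree(B)=0, level(B)=4, enqueue
  process B: level=4
All levels: A:1, B:4, C:0, D:3, E:2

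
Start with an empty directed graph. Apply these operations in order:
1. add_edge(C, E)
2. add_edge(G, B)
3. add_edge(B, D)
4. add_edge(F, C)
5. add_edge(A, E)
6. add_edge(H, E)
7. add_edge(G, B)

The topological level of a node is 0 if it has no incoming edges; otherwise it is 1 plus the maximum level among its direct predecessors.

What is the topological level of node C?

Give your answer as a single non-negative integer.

Answer: 1

Derivation:
Op 1: add_edge(C, E). Edges now: 1
Op 2: add_edge(G, B). Edges now: 2
Op 3: add_edge(B, D). Edges now: 3
Op 4: add_edge(F, C). Edges now: 4
Op 5: add_edge(A, E). Edges now: 5
Op 6: add_edge(H, E). Edges now: 6
Op 7: add_edge(G, B) (duplicate, no change). Edges now: 6
Compute levels (Kahn BFS):
  sources (in-degree 0): A, F, G, H
  process A: level=0
    A->E: in-degree(E)=2, level(E)>=1
  process F: level=0
    F->C: in-degree(C)=0, level(C)=1, enqueue
  process G: level=0
    G->B: in-degree(B)=0, level(B)=1, enqueue
  process H: level=0
    H->E: in-degree(E)=1, level(E)>=1
  process C: level=1
    C->E: in-degree(E)=0, level(E)=2, enqueue
  process B: level=1
    B->D: in-degree(D)=0, level(D)=2, enqueue
  process E: level=2
  process D: level=2
All levels: A:0, B:1, C:1, D:2, E:2, F:0, G:0, H:0
level(C) = 1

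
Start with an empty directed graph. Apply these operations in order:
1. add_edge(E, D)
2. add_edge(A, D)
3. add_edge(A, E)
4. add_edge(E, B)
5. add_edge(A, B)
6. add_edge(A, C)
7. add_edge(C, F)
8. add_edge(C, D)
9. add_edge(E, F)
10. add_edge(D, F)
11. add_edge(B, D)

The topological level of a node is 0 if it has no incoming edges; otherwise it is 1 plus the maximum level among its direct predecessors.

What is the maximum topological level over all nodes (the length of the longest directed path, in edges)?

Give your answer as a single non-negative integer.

Op 1: add_edge(E, D). Edges now: 1
Op 2: add_edge(A, D). Edges now: 2
Op 3: add_edge(A, E). Edges now: 3
Op 4: add_edge(E, B). Edges now: 4
Op 5: add_edge(A, B). Edges now: 5
Op 6: add_edge(A, C). Edges now: 6
Op 7: add_edge(C, F). Edges now: 7
Op 8: add_edge(C, D). Edges now: 8
Op 9: add_edge(E, F). Edges now: 9
Op 10: add_edge(D, F). Edges now: 10
Op 11: add_edge(B, D). Edges now: 11
Compute levels (Kahn BFS):
  sources (in-degree 0): A
  process A: level=0
    A->B: in-degree(B)=1, level(B)>=1
    A->C: in-degree(C)=0, level(C)=1, enqueue
    A->D: in-degree(D)=3, level(D)>=1
    A->E: in-degree(E)=0, level(E)=1, enqueue
  process C: level=1
    C->D: in-degree(D)=2, level(D)>=2
    C->F: in-degree(F)=2, level(F)>=2
  process E: level=1
    E->B: in-degree(B)=0, level(B)=2, enqueue
    E->D: in-degree(D)=1, level(D)>=2
    E->F: in-degree(F)=1, level(F)>=2
  process B: level=2
    B->D: in-degree(D)=0, level(D)=3, enqueue
  process D: level=3
    D->F: in-degree(F)=0, level(F)=4, enqueue
  process F: level=4
All levels: A:0, B:2, C:1, D:3, E:1, F:4
max level = 4

Answer: 4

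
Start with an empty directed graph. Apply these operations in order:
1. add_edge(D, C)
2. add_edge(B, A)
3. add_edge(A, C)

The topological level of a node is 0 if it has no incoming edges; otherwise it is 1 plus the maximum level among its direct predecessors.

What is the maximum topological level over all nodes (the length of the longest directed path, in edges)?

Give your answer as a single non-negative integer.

Answer: 2

Derivation:
Op 1: add_edge(D, C). Edges now: 1
Op 2: add_edge(B, A). Edges now: 2
Op 3: add_edge(A, C). Edges now: 3
Compute levels (Kahn BFS):
  sources (in-degree 0): B, D
  process B: level=0
    B->A: in-degree(A)=0, level(A)=1, enqueue
  process D: level=0
    D->C: in-degree(C)=1, level(C)>=1
  process A: level=1
    A->C: in-degree(C)=0, level(C)=2, enqueue
  process C: level=2
All levels: A:1, B:0, C:2, D:0
max level = 2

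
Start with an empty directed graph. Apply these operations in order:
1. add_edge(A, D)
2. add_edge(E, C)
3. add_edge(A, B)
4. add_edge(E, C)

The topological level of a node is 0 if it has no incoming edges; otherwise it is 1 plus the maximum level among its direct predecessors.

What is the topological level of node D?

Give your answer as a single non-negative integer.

Answer: 1

Derivation:
Op 1: add_edge(A, D). Edges now: 1
Op 2: add_edge(E, C). Edges now: 2
Op 3: add_edge(A, B). Edges now: 3
Op 4: add_edge(E, C) (duplicate, no change). Edges now: 3
Compute levels (Kahn BFS):
  sources (in-degree 0): A, E
  process A: level=0
    A->B: in-degree(B)=0, level(B)=1, enqueue
    A->D: in-degree(D)=0, level(D)=1, enqueue
  process E: level=0
    E->C: in-degree(C)=0, level(C)=1, enqueue
  process B: level=1
  process D: level=1
  process C: level=1
All levels: A:0, B:1, C:1, D:1, E:0
level(D) = 1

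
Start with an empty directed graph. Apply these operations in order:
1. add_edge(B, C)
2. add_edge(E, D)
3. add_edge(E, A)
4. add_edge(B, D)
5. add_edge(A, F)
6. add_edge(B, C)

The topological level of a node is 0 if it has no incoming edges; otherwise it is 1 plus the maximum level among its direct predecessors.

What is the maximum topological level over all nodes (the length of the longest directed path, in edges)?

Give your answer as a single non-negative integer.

Answer: 2

Derivation:
Op 1: add_edge(B, C). Edges now: 1
Op 2: add_edge(E, D). Edges now: 2
Op 3: add_edge(E, A). Edges now: 3
Op 4: add_edge(B, D). Edges now: 4
Op 5: add_edge(A, F). Edges now: 5
Op 6: add_edge(B, C) (duplicate, no change). Edges now: 5
Compute levels (Kahn BFS):
  sources (in-degree 0): B, E
  process B: level=0
    B->C: in-degree(C)=0, level(C)=1, enqueue
    B->D: in-degree(D)=1, level(D)>=1
  process E: level=0
    E->A: in-degree(A)=0, level(A)=1, enqueue
    E->D: in-degree(D)=0, level(D)=1, enqueue
  process C: level=1
  process A: level=1
    A->F: in-degree(F)=0, level(F)=2, enqueue
  process D: level=1
  process F: level=2
All levels: A:1, B:0, C:1, D:1, E:0, F:2
max level = 2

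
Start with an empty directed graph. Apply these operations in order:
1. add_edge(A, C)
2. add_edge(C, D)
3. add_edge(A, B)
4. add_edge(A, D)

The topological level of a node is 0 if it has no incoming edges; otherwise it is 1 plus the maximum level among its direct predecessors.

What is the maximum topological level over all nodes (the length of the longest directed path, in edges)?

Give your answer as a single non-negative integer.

Answer: 2

Derivation:
Op 1: add_edge(A, C). Edges now: 1
Op 2: add_edge(C, D). Edges now: 2
Op 3: add_edge(A, B). Edges now: 3
Op 4: add_edge(A, D). Edges now: 4
Compute levels (Kahn BFS):
  sources (in-degree 0): A
  process A: level=0
    A->B: in-degree(B)=0, level(B)=1, enqueue
    A->C: in-degree(C)=0, level(C)=1, enqueue
    A->D: in-degree(D)=1, level(D)>=1
  process B: level=1
  process C: level=1
    C->D: in-degree(D)=0, level(D)=2, enqueue
  process D: level=2
All levels: A:0, B:1, C:1, D:2
max level = 2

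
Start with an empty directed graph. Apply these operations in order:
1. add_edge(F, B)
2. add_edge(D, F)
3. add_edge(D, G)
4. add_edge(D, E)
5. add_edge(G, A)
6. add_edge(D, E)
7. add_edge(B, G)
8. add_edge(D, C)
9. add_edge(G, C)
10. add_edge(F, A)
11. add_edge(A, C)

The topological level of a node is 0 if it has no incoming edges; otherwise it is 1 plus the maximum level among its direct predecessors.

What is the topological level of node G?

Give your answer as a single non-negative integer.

Op 1: add_edge(F, B). Edges now: 1
Op 2: add_edge(D, F). Edges now: 2
Op 3: add_edge(D, G). Edges now: 3
Op 4: add_edge(D, E). Edges now: 4
Op 5: add_edge(G, A). Edges now: 5
Op 6: add_edge(D, E) (duplicate, no change). Edges now: 5
Op 7: add_edge(B, G). Edges now: 6
Op 8: add_edge(D, C). Edges now: 7
Op 9: add_edge(G, C). Edges now: 8
Op 10: add_edge(F, A). Edges now: 9
Op 11: add_edge(A, C). Edges now: 10
Compute levels (Kahn BFS):
  sources (in-degree 0): D
  process D: level=0
    D->C: in-degree(C)=2, level(C)>=1
    D->E: in-degree(E)=0, level(E)=1, enqueue
    D->F: in-degree(F)=0, level(F)=1, enqueue
    D->G: in-degree(G)=1, level(G)>=1
  process E: level=1
  process F: level=1
    F->A: in-degree(A)=1, level(A)>=2
    F->B: in-degree(B)=0, level(B)=2, enqueue
  process B: level=2
    B->G: in-degree(G)=0, level(G)=3, enqueue
  process G: level=3
    G->A: in-degree(A)=0, level(A)=4, enqueue
    G->C: in-degree(C)=1, level(C)>=4
  process A: level=4
    A->C: in-degree(C)=0, level(C)=5, enqueue
  process C: level=5
All levels: A:4, B:2, C:5, D:0, E:1, F:1, G:3
level(G) = 3

Answer: 3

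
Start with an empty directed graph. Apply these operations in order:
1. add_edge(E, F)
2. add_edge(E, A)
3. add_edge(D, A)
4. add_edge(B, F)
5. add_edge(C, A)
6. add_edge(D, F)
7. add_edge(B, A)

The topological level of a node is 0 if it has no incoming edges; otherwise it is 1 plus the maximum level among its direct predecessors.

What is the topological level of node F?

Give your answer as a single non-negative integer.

Op 1: add_edge(E, F). Edges now: 1
Op 2: add_edge(E, A). Edges now: 2
Op 3: add_edge(D, A). Edges now: 3
Op 4: add_edge(B, F). Edges now: 4
Op 5: add_edge(C, A). Edges now: 5
Op 6: add_edge(D, F). Edges now: 6
Op 7: add_edge(B, A). Edges now: 7
Compute levels (Kahn BFS):
  sources (in-degree 0): B, C, D, E
  process B: level=0
    B->A: in-degree(A)=3, level(A)>=1
    B->F: in-degree(F)=2, level(F)>=1
  process C: level=0
    C->A: in-degree(A)=2, level(A)>=1
  process D: level=0
    D->A: in-degree(A)=1, level(A)>=1
    D->F: in-degree(F)=1, level(F)>=1
  process E: level=0
    E->A: in-degree(A)=0, level(A)=1, enqueue
    E->F: in-degree(F)=0, level(F)=1, enqueue
  process A: level=1
  process F: level=1
All levels: A:1, B:0, C:0, D:0, E:0, F:1
level(F) = 1

Answer: 1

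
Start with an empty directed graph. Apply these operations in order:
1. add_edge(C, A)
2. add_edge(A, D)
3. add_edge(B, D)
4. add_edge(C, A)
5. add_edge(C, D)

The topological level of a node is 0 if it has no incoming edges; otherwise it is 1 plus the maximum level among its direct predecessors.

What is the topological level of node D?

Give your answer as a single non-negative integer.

Op 1: add_edge(C, A). Edges now: 1
Op 2: add_edge(A, D). Edges now: 2
Op 3: add_edge(B, D). Edges now: 3
Op 4: add_edge(C, A) (duplicate, no change). Edges now: 3
Op 5: add_edge(C, D). Edges now: 4
Compute levels (Kahn BFS):
  sources (in-degree 0): B, C
  process B: level=0
    B->D: in-degree(D)=2, level(D)>=1
  process C: level=0
    C->A: in-degree(A)=0, level(A)=1, enqueue
    C->D: in-degree(D)=1, level(D)>=1
  process A: level=1
    A->D: in-degree(D)=0, level(D)=2, enqueue
  process D: level=2
All levels: A:1, B:0, C:0, D:2
level(D) = 2

Answer: 2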